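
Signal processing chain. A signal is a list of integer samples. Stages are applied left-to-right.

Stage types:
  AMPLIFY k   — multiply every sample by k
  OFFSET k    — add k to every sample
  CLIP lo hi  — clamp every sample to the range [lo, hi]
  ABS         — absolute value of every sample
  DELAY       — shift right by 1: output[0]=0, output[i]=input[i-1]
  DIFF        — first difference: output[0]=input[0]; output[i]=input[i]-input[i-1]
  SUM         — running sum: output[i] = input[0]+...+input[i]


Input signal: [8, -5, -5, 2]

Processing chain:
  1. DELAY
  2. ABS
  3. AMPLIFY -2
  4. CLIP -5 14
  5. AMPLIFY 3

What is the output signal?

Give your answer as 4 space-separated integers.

Input: [8, -5, -5, 2]
Stage 1 (DELAY): [0, 8, -5, -5] = [0, 8, -5, -5] -> [0, 8, -5, -5]
Stage 2 (ABS): |0|=0, |8|=8, |-5|=5, |-5|=5 -> [0, 8, 5, 5]
Stage 3 (AMPLIFY -2): 0*-2=0, 8*-2=-16, 5*-2=-10, 5*-2=-10 -> [0, -16, -10, -10]
Stage 4 (CLIP -5 14): clip(0,-5,14)=0, clip(-16,-5,14)=-5, clip(-10,-5,14)=-5, clip(-10,-5,14)=-5 -> [0, -5, -5, -5]
Stage 5 (AMPLIFY 3): 0*3=0, -5*3=-15, -5*3=-15, -5*3=-15 -> [0, -15, -15, -15]

Answer: 0 -15 -15 -15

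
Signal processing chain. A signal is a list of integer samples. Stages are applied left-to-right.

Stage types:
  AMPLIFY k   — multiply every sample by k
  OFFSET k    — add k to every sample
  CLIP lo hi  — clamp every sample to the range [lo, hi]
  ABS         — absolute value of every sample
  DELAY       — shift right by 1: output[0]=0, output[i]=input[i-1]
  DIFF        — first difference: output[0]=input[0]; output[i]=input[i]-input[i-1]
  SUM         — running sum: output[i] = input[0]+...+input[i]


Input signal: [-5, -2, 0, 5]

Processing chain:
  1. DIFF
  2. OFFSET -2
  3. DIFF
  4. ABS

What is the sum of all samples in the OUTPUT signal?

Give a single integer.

Input: [-5, -2, 0, 5]
Stage 1 (DIFF): s[0]=-5, -2--5=3, 0--2=2, 5-0=5 -> [-5, 3, 2, 5]
Stage 2 (OFFSET -2): -5+-2=-7, 3+-2=1, 2+-2=0, 5+-2=3 -> [-7, 1, 0, 3]
Stage 3 (DIFF): s[0]=-7, 1--7=8, 0-1=-1, 3-0=3 -> [-7, 8, -1, 3]
Stage 4 (ABS): |-7|=7, |8|=8, |-1|=1, |3|=3 -> [7, 8, 1, 3]
Output sum: 19

Answer: 19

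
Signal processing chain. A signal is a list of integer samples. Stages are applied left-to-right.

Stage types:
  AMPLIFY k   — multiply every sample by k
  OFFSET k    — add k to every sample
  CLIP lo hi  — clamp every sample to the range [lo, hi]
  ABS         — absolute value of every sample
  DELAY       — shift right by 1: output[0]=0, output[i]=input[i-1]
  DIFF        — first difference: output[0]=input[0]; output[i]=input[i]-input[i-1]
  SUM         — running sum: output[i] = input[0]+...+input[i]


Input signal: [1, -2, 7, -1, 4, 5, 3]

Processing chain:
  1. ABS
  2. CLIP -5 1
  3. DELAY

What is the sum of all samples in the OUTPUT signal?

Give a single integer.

Answer: 6

Derivation:
Input: [1, -2, 7, -1, 4, 5, 3]
Stage 1 (ABS): |1|=1, |-2|=2, |7|=7, |-1|=1, |4|=4, |5|=5, |3|=3 -> [1, 2, 7, 1, 4, 5, 3]
Stage 2 (CLIP -5 1): clip(1,-5,1)=1, clip(2,-5,1)=1, clip(7,-5,1)=1, clip(1,-5,1)=1, clip(4,-5,1)=1, clip(5,-5,1)=1, clip(3,-5,1)=1 -> [1, 1, 1, 1, 1, 1, 1]
Stage 3 (DELAY): [0, 1, 1, 1, 1, 1, 1] = [0, 1, 1, 1, 1, 1, 1] -> [0, 1, 1, 1, 1, 1, 1]
Output sum: 6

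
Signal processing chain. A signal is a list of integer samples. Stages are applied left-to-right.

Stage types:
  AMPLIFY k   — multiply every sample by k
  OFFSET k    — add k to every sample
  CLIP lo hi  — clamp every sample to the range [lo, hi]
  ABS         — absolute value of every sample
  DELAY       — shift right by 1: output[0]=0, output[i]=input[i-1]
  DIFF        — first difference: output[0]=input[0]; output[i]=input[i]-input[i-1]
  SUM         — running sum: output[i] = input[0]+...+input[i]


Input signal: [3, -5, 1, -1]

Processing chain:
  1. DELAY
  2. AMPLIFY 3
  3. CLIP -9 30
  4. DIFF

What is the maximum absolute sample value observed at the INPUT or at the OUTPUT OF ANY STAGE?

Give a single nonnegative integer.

Answer: 18

Derivation:
Input: [3, -5, 1, -1] (max |s|=5)
Stage 1 (DELAY): [0, 3, -5, 1] = [0, 3, -5, 1] -> [0, 3, -5, 1] (max |s|=5)
Stage 2 (AMPLIFY 3): 0*3=0, 3*3=9, -5*3=-15, 1*3=3 -> [0, 9, -15, 3] (max |s|=15)
Stage 3 (CLIP -9 30): clip(0,-9,30)=0, clip(9,-9,30)=9, clip(-15,-9,30)=-9, clip(3,-9,30)=3 -> [0, 9, -9, 3] (max |s|=9)
Stage 4 (DIFF): s[0]=0, 9-0=9, -9-9=-18, 3--9=12 -> [0, 9, -18, 12] (max |s|=18)
Overall max amplitude: 18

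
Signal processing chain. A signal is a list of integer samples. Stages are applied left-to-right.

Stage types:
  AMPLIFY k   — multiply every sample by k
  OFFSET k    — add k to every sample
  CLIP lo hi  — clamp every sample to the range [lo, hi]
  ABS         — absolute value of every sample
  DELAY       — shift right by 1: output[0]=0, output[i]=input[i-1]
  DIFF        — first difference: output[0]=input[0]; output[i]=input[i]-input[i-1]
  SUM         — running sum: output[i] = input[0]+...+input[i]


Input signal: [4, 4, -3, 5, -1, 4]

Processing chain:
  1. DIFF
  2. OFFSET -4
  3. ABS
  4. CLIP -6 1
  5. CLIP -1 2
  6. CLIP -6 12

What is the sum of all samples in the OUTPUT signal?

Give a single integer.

Answer: 5

Derivation:
Input: [4, 4, -3, 5, -1, 4]
Stage 1 (DIFF): s[0]=4, 4-4=0, -3-4=-7, 5--3=8, -1-5=-6, 4--1=5 -> [4, 0, -7, 8, -6, 5]
Stage 2 (OFFSET -4): 4+-4=0, 0+-4=-4, -7+-4=-11, 8+-4=4, -6+-4=-10, 5+-4=1 -> [0, -4, -11, 4, -10, 1]
Stage 3 (ABS): |0|=0, |-4|=4, |-11|=11, |4|=4, |-10|=10, |1|=1 -> [0, 4, 11, 4, 10, 1]
Stage 4 (CLIP -6 1): clip(0,-6,1)=0, clip(4,-6,1)=1, clip(11,-6,1)=1, clip(4,-6,1)=1, clip(10,-6,1)=1, clip(1,-6,1)=1 -> [0, 1, 1, 1, 1, 1]
Stage 5 (CLIP -1 2): clip(0,-1,2)=0, clip(1,-1,2)=1, clip(1,-1,2)=1, clip(1,-1,2)=1, clip(1,-1,2)=1, clip(1,-1,2)=1 -> [0, 1, 1, 1, 1, 1]
Stage 6 (CLIP -6 12): clip(0,-6,12)=0, clip(1,-6,12)=1, clip(1,-6,12)=1, clip(1,-6,12)=1, clip(1,-6,12)=1, clip(1,-6,12)=1 -> [0, 1, 1, 1, 1, 1]
Output sum: 5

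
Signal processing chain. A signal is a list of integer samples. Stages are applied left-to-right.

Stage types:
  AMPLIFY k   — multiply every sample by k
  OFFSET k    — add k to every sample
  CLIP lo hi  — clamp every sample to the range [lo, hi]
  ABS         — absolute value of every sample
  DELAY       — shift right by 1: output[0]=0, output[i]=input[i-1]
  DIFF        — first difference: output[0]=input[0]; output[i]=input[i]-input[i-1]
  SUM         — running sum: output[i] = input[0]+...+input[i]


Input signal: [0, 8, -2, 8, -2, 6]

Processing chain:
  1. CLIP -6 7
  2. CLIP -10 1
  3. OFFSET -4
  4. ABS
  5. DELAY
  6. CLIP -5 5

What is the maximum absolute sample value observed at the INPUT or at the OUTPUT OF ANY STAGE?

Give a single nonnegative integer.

Input: [0, 8, -2, 8, -2, 6] (max |s|=8)
Stage 1 (CLIP -6 7): clip(0,-6,7)=0, clip(8,-6,7)=7, clip(-2,-6,7)=-2, clip(8,-6,7)=7, clip(-2,-6,7)=-2, clip(6,-6,7)=6 -> [0, 7, -2, 7, -2, 6] (max |s|=7)
Stage 2 (CLIP -10 1): clip(0,-10,1)=0, clip(7,-10,1)=1, clip(-2,-10,1)=-2, clip(7,-10,1)=1, clip(-2,-10,1)=-2, clip(6,-10,1)=1 -> [0, 1, -2, 1, -2, 1] (max |s|=2)
Stage 3 (OFFSET -4): 0+-4=-4, 1+-4=-3, -2+-4=-6, 1+-4=-3, -2+-4=-6, 1+-4=-3 -> [-4, -3, -6, -3, -6, -3] (max |s|=6)
Stage 4 (ABS): |-4|=4, |-3|=3, |-6|=6, |-3|=3, |-6|=6, |-3|=3 -> [4, 3, 6, 3, 6, 3] (max |s|=6)
Stage 5 (DELAY): [0, 4, 3, 6, 3, 6] = [0, 4, 3, 6, 3, 6] -> [0, 4, 3, 6, 3, 6] (max |s|=6)
Stage 6 (CLIP -5 5): clip(0,-5,5)=0, clip(4,-5,5)=4, clip(3,-5,5)=3, clip(6,-5,5)=5, clip(3,-5,5)=3, clip(6,-5,5)=5 -> [0, 4, 3, 5, 3, 5] (max |s|=5)
Overall max amplitude: 8

Answer: 8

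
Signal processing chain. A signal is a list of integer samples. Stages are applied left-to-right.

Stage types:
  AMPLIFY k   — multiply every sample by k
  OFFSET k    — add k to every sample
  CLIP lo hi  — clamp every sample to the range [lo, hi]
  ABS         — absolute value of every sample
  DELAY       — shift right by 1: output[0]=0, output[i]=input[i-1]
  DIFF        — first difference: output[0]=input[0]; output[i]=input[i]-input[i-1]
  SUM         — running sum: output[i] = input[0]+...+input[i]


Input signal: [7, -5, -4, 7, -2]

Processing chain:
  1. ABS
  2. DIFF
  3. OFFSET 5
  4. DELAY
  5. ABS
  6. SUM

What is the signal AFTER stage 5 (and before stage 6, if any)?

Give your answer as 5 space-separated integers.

Answer: 0 12 3 4 8

Derivation:
Input: [7, -5, -4, 7, -2]
Stage 1 (ABS): |7|=7, |-5|=5, |-4|=4, |7|=7, |-2|=2 -> [7, 5, 4, 7, 2]
Stage 2 (DIFF): s[0]=7, 5-7=-2, 4-5=-1, 7-4=3, 2-7=-5 -> [7, -2, -1, 3, -5]
Stage 3 (OFFSET 5): 7+5=12, -2+5=3, -1+5=4, 3+5=8, -5+5=0 -> [12, 3, 4, 8, 0]
Stage 4 (DELAY): [0, 12, 3, 4, 8] = [0, 12, 3, 4, 8] -> [0, 12, 3, 4, 8]
Stage 5 (ABS): |0|=0, |12|=12, |3|=3, |4|=4, |8|=8 -> [0, 12, 3, 4, 8]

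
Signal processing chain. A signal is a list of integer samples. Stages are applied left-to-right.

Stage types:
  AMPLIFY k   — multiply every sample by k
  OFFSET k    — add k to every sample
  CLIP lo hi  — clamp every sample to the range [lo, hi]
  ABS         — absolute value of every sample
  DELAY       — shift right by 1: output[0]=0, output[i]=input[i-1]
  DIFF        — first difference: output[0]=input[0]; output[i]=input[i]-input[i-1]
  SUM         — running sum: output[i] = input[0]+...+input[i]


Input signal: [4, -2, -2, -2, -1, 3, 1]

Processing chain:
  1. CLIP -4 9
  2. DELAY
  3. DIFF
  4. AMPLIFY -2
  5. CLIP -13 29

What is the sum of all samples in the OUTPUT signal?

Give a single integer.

Input: [4, -2, -2, -2, -1, 3, 1]
Stage 1 (CLIP -4 9): clip(4,-4,9)=4, clip(-2,-4,9)=-2, clip(-2,-4,9)=-2, clip(-2,-4,9)=-2, clip(-1,-4,9)=-1, clip(3,-4,9)=3, clip(1,-4,9)=1 -> [4, -2, -2, -2, -1, 3, 1]
Stage 2 (DELAY): [0, 4, -2, -2, -2, -1, 3] = [0, 4, -2, -2, -2, -1, 3] -> [0, 4, -2, -2, -2, -1, 3]
Stage 3 (DIFF): s[0]=0, 4-0=4, -2-4=-6, -2--2=0, -2--2=0, -1--2=1, 3--1=4 -> [0, 4, -6, 0, 0, 1, 4]
Stage 4 (AMPLIFY -2): 0*-2=0, 4*-2=-8, -6*-2=12, 0*-2=0, 0*-2=0, 1*-2=-2, 4*-2=-8 -> [0, -8, 12, 0, 0, -2, -8]
Stage 5 (CLIP -13 29): clip(0,-13,29)=0, clip(-8,-13,29)=-8, clip(12,-13,29)=12, clip(0,-13,29)=0, clip(0,-13,29)=0, clip(-2,-13,29)=-2, clip(-8,-13,29)=-8 -> [0, -8, 12, 0, 0, -2, -8]
Output sum: -6

Answer: -6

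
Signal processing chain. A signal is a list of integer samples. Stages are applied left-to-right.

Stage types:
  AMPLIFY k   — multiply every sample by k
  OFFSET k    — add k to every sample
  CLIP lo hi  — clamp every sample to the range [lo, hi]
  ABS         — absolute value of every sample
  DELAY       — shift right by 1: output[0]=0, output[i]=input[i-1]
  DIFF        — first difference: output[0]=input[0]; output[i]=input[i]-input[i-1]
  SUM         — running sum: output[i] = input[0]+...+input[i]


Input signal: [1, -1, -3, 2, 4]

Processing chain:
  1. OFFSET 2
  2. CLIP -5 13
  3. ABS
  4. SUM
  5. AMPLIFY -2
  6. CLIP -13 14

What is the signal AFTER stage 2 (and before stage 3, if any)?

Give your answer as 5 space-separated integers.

Input: [1, -1, -3, 2, 4]
Stage 1 (OFFSET 2): 1+2=3, -1+2=1, -3+2=-1, 2+2=4, 4+2=6 -> [3, 1, -1, 4, 6]
Stage 2 (CLIP -5 13): clip(3,-5,13)=3, clip(1,-5,13)=1, clip(-1,-5,13)=-1, clip(4,-5,13)=4, clip(6,-5,13)=6 -> [3, 1, -1, 4, 6]

Answer: 3 1 -1 4 6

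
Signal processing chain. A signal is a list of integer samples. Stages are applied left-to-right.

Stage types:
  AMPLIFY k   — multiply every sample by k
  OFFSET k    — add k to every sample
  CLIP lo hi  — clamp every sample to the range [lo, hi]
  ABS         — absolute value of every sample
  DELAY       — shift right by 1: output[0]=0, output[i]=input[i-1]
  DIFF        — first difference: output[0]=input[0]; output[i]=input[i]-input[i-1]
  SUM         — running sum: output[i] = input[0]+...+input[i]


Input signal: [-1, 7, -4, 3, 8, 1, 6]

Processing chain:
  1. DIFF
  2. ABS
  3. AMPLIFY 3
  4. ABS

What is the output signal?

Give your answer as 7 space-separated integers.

Answer: 3 24 33 21 15 21 15

Derivation:
Input: [-1, 7, -4, 3, 8, 1, 6]
Stage 1 (DIFF): s[0]=-1, 7--1=8, -4-7=-11, 3--4=7, 8-3=5, 1-8=-7, 6-1=5 -> [-1, 8, -11, 7, 5, -7, 5]
Stage 2 (ABS): |-1|=1, |8|=8, |-11|=11, |7|=7, |5|=5, |-7|=7, |5|=5 -> [1, 8, 11, 7, 5, 7, 5]
Stage 3 (AMPLIFY 3): 1*3=3, 8*3=24, 11*3=33, 7*3=21, 5*3=15, 7*3=21, 5*3=15 -> [3, 24, 33, 21, 15, 21, 15]
Stage 4 (ABS): |3|=3, |24|=24, |33|=33, |21|=21, |15|=15, |21|=21, |15|=15 -> [3, 24, 33, 21, 15, 21, 15]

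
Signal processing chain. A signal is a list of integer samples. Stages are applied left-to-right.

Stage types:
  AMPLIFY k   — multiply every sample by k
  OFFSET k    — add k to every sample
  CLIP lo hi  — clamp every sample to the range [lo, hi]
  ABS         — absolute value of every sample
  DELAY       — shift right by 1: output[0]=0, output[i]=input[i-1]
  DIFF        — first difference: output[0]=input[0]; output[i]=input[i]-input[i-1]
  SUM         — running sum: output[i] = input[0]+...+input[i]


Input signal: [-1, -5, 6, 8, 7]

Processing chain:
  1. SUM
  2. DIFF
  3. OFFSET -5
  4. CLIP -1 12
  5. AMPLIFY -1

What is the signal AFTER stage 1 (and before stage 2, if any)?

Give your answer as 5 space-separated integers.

Answer: -1 -6 0 8 15

Derivation:
Input: [-1, -5, 6, 8, 7]
Stage 1 (SUM): sum[0..0]=-1, sum[0..1]=-6, sum[0..2]=0, sum[0..3]=8, sum[0..4]=15 -> [-1, -6, 0, 8, 15]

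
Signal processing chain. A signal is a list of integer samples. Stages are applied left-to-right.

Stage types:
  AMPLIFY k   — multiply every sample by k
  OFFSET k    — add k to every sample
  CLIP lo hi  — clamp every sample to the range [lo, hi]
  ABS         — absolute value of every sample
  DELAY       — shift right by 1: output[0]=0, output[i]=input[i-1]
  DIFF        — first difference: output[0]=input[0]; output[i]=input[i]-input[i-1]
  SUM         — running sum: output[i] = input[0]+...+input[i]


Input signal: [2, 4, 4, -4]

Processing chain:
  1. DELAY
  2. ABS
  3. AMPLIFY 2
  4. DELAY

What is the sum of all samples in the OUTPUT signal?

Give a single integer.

Input: [2, 4, 4, -4]
Stage 1 (DELAY): [0, 2, 4, 4] = [0, 2, 4, 4] -> [0, 2, 4, 4]
Stage 2 (ABS): |0|=0, |2|=2, |4|=4, |4|=4 -> [0, 2, 4, 4]
Stage 3 (AMPLIFY 2): 0*2=0, 2*2=4, 4*2=8, 4*2=8 -> [0, 4, 8, 8]
Stage 4 (DELAY): [0, 0, 4, 8] = [0, 0, 4, 8] -> [0, 0, 4, 8]
Output sum: 12

Answer: 12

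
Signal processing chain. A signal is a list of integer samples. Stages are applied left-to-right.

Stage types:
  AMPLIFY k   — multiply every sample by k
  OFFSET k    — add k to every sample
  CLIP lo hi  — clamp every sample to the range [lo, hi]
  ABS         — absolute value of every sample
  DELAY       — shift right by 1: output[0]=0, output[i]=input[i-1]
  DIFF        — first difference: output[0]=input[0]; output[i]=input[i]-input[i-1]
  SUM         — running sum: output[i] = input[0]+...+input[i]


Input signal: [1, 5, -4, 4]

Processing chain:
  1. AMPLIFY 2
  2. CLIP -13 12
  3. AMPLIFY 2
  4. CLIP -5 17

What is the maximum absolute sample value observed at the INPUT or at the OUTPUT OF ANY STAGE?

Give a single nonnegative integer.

Input: [1, 5, -4, 4] (max |s|=5)
Stage 1 (AMPLIFY 2): 1*2=2, 5*2=10, -4*2=-8, 4*2=8 -> [2, 10, -8, 8] (max |s|=10)
Stage 2 (CLIP -13 12): clip(2,-13,12)=2, clip(10,-13,12)=10, clip(-8,-13,12)=-8, clip(8,-13,12)=8 -> [2, 10, -8, 8] (max |s|=10)
Stage 3 (AMPLIFY 2): 2*2=4, 10*2=20, -8*2=-16, 8*2=16 -> [4, 20, -16, 16] (max |s|=20)
Stage 4 (CLIP -5 17): clip(4,-5,17)=4, clip(20,-5,17)=17, clip(-16,-5,17)=-5, clip(16,-5,17)=16 -> [4, 17, -5, 16] (max |s|=17)
Overall max amplitude: 20

Answer: 20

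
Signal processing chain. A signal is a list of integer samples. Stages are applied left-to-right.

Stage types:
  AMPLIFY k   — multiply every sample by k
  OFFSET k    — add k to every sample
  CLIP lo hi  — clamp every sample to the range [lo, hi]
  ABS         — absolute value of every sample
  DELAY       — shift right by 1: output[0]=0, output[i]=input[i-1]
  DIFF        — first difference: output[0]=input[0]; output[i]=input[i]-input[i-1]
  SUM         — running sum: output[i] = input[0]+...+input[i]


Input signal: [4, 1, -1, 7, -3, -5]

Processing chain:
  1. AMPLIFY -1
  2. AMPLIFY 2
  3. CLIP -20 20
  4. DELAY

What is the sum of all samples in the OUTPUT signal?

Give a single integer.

Input: [4, 1, -1, 7, -3, -5]
Stage 1 (AMPLIFY -1): 4*-1=-4, 1*-1=-1, -1*-1=1, 7*-1=-7, -3*-1=3, -5*-1=5 -> [-4, -1, 1, -7, 3, 5]
Stage 2 (AMPLIFY 2): -4*2=-8, -1*2=-2, 1*2=2, -7*2=-14, 3*2=6, 5*2=10 -> [-8, -2, 2, -14, 6, 10]
Stage 3 (CLIP -20 20): clip(-8,-20,20)=-8, clip(-2,-20,20)=-2, clip(2,-20,20)=2, clip(-14,-20,20)=-14, clip(6,-20,20)=6, clip(10,-20,20)=10 -> [-8, -2, 2, -14, 6, 10]
Stage 4 (DELAY): [0, -8, -2, 2, -14, 6] = [0, -8, -2, 2, -14, 6] -> [0, -8, -2, 2, -14, 6]
Output sum: -16

Answer: -16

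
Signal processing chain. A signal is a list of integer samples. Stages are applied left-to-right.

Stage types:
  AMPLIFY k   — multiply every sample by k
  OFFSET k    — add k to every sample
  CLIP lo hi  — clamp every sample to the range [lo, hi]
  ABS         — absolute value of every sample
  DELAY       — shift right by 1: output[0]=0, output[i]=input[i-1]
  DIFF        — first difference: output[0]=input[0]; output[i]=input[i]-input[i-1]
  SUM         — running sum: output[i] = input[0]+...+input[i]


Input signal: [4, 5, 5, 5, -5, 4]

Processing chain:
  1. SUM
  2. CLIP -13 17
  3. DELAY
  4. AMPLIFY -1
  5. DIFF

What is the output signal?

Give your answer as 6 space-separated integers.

Input: [4, 5, 5, 5, -5, 4]
Stage 1 (SUM): sum[0..0]=4, sum[0..1]=9, sum[0..2]=14, sum[0..3]=19, sum[0..4]=14, sum[0..5]=18 -> [4, 9, 14, 19, 14, 18]
Stage 2 (CLIP -13 17): clip(4,-13,17)=4, clip(9,-13,17)=9, clip(14,-13,17)=14, clip(19,-13,17)=17, clip(14,-13,17)=14, clip(18,-13,17)=17 -> [4, 9, 14, 17, 14, 17]
Stage 3 (DELAY): [0, 4, 9, 14, 17, 14] = [0, 4, 9, 14, 17, 14] -> [0, 4, 9, 14, 17, 14]
Stage 4 (AMPLIFY -1): 0*-1=0, 4*-1=-4, 9*-1=-9, 14*-1=-14, 17*-1=-17, 14*-1=-14 -> [0, -4, -9, -14, -17, -14]
Stage 5 (DIFF): s[0]=0, -4-0=-4, -9--4=-5, -14--9=-5, -17--14=-3, -14--17=3 -> [0, -4, -5, -5, -3, 3]

Answer: 0 -4 -5 -5 -3 3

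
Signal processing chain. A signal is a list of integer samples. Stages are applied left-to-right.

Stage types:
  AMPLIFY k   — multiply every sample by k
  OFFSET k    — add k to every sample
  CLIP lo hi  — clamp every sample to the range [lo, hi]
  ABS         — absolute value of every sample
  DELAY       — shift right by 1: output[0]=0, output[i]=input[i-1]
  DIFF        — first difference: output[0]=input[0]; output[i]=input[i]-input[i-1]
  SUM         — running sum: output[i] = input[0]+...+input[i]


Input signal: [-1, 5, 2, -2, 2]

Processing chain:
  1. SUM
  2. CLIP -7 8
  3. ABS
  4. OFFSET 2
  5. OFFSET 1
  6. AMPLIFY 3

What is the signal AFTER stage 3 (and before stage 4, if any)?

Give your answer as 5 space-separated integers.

Input: [-1, 5, 2, -2, 2]
Stage 1 (SUM): sum[0..0]=-1, sum[0..1]=4, sum[0..2]=6, sum[0..3]=4, sum[0..4]=6 -> [-1, 4, 6, 4, 6]
Stage 2 (CLIP -7 8): clip(-1,-7,8)=-1, clip(4,-7,8)=4, clip(6,-7,8)=6, clip(4,-7,8)=4, clip(6,-7,8)=6 -> [-1, 4, 6, 4, 6]
Stage 3 (ABS): |-1|=1, |4|=4, |6|=6, |4|=4, |6|=6 -> [1, 4, 6, 4, 6]

Answer: 1 4 6 4 6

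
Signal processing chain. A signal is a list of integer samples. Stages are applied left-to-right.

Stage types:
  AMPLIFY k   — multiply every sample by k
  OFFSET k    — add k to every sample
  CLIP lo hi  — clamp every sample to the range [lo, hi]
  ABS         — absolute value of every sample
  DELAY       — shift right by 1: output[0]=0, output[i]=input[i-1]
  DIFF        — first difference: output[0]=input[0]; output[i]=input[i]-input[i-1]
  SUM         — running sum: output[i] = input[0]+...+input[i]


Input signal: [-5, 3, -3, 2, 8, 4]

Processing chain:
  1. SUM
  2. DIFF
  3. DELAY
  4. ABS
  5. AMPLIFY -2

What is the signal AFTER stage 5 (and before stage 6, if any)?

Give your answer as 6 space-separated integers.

Input: [-5, 3, -3, 2, 8, 4]
Stage 1 (SUM): sum[0..0]=-5, sum[0..1]=-2, sum[0..2]=-5, sum[0..3]=-3, sum[0..4]=5, sum[0..5]=9 -> [-5, -2, -5, -3, 5, 9]
Stage 2 (DIFF): s[0]=-5, -2--5=3, -5--2=-3, -3--5=2, 5--3=8, 9-5=4 -> [-5, 3, -3, 2, 8, 4]
Stage 3 (DELAY): [0, -5, 3, -3, 2, 8] = [0, -5, 3, -3, 2, 8] -> [0, -5, 3, -3, 2, 8]
Stage 4 (ABS): |0|=0, |-5|=5, |3|=3, |-3|=3, |2|=2, |8|=8 -> [0, 5, 3, 3, 2, 8]
Stage 5 (AMPLIFY -2): 0*-2=0, 5*-2=-10, 3*-2=-6, 3*-2=-6, 2*-2=-4, 8*-2=-16 -> [0, -10, -6, -6, -4, -16]

Answer: 0 -10 -6 -6 -4 -16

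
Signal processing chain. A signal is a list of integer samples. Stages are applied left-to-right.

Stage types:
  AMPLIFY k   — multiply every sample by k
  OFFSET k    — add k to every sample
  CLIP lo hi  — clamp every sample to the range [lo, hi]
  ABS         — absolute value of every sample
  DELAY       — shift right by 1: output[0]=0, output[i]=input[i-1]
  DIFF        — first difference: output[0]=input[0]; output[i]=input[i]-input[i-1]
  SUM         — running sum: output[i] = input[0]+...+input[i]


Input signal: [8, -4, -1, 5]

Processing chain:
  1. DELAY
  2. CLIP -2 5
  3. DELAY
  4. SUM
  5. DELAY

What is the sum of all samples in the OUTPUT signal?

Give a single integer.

Input: [8, -4, -1, 5]
Stage 1 (DELAY): [0, 8, -4, -1] = [0, 8, -4, -1] -> [0, 8, -4, -1]
Stage 2 (CLIP -2 5): clip(0,-2,5)=0, clip(8,-2,5)=5, clip(-4,-2,5)=-2, clip(-1,-2,5)=-1 -> [0, 5, -2, -1]
Stage 3 (DELAY): [0, 0, 5, -2] = [0, 0, 5, -2] -> [0, 0, 5, -2]
Stage 4 (SUM): sum[0..0]=0, sum[0..1]=0, sum[0..2]=5, sum[0..3]=3 -> [0, 0, 5, 3]
Stage 5 (DELAY): [0, 0, 0, 5] = [0, 0, 0, 5] -> [0, 0, 0, 5]
Output sum: 5

Answer: 5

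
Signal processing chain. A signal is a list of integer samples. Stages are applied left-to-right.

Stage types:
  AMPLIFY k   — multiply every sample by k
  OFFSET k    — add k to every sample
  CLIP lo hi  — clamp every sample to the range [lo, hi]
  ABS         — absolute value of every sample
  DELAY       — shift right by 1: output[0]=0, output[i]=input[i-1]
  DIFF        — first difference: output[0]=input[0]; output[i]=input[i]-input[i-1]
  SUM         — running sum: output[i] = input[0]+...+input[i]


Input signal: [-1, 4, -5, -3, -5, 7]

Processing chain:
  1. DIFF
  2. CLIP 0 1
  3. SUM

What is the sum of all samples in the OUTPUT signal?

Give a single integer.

Answer: 9

Derivation:
Input: [-1, 4, -5, -3, -5, 7]
Stage 1 (DIFF): s[0]=-1, 4--1=5, -5-4=-9, -3--5=2, -5--3=-2, 7--5=12 -> [-1, 5, -9, 2, -2, 12]
Stage 2 (CLIP 0 1): clip(-1,0,1)=0, clip(5,0,1)=1, clip(-9,0,1)=0, clip(2,0,1)=1, clip(-2,0,1)=0, clip(12,0,1)=1 -> [0, 1, 0, 1, 0, 1]
Stage 3 (SUM): sum[0..0]=0, sum[0..1]=1, sum[0..2]=1, sum[0..3]=2, sum[0..4]=2, sum[0..5]=3 -> [0, 1, 1, 2, 2, 3]
Output sum: 9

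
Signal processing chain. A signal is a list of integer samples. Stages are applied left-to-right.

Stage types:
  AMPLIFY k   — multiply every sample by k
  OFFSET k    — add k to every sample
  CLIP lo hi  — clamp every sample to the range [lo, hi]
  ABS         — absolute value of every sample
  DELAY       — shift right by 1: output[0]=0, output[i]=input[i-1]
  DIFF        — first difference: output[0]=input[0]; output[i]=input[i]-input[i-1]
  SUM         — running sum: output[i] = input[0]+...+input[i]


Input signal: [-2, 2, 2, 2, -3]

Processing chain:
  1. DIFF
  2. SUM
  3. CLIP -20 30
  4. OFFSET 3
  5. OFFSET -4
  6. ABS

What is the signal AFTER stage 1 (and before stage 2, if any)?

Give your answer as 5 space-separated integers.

Answer: -2 4 0 0 -5

Derivation:
Input: [-2, 2, 2, 2, -3]
Stage 1 (DIFF): s[0]=-2, 2--2=4, 2-2=0, 2-2=0, -3-2=-5 -> [-2, 4, 0, 0, -5]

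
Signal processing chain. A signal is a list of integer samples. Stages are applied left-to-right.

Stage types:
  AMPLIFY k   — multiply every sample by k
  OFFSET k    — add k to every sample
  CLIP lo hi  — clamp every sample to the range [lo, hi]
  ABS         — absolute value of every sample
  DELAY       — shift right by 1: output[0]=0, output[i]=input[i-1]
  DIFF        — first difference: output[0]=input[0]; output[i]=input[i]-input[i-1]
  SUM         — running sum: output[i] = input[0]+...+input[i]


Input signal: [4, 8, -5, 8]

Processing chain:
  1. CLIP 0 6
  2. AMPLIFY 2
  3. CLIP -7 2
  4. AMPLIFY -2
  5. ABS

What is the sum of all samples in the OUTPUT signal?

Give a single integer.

Answer: 12

Derivation:
Input: [4, 8, -5, 8]
Stage 1 (CLIP 0 6): clip(4,0,6)=4, clip(8,0,6)=6, clip(-5,0,6)=0, clip(8,0,6)=6 -> [4, 6, 0, 6]
Stage 2 (AMPLIFY 2): 4*2=8, 6*2=12, 0*2=0, 6*2=12 -> [8, 12, 0, 12]
Stage 3 (CLIP -7 2): clip(8,-7,2)=2, clip(12,-7,2)=2, clip(0,-7,2)=0, clip(12,-7,2)=2 -> [2, 2, 0, 2]
Stage 4 (AMPLIFY -2): 2*-2=-4, 2*-2=-4, 0*-2=0, 2*-2=-4 -> [-4, -4, 0, -4]
Stage 5 (ABS): |-4|=4, |-4|=4, |0|=0, |-4|=4 -> [4, 4, 0, 4]
Output sum: 12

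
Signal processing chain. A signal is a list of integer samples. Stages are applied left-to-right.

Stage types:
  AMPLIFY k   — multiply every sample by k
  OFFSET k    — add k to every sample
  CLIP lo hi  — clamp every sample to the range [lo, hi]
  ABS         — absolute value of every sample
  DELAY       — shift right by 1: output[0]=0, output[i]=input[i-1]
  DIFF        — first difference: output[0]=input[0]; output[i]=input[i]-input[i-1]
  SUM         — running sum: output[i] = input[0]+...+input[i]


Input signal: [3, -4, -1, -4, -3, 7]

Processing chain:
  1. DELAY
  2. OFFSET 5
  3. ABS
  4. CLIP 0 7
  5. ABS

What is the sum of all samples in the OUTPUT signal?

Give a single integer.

Input: [3, -4, -1, -4, -3, 7]
Stage 1 (DELAY): [0, 3, -4, -1, -4, -3] = [0, 3, -4, -1, -4, -3] -> [0, 3, -4, -1, -4, -3]
Stage 2 (OFFSET 5): 0+5=5, 3+5=8, -4+5=1, -1+5=4, -4+5=1, -3+5=2 -> [5, 8, 1, 4, 1, 2]
Stage 3 (ABS): |5|=5, |8|=8, |1|=1, |4|=4, |1|=1, |2|=2 -> [5, 8, 1, 4, 1, 2]
Stage 4 (CLIP 0 7): clip(5,0,7)=5, clip(8,0,7)=7, clip(1,0,7)=1, clip(4,0,7)=4, clip(1,0,7)=1, clip(2,0,7)=2 -> [5, 7, 1, 4, 1, 2]
Stage 5 (ABS): |5|=5, |7|=7, |1|=1, |4|=4, |1|=1, |2|=2 -> [5, 7, 1, 4, 1, 2]
Output sum: 20

Answer: 20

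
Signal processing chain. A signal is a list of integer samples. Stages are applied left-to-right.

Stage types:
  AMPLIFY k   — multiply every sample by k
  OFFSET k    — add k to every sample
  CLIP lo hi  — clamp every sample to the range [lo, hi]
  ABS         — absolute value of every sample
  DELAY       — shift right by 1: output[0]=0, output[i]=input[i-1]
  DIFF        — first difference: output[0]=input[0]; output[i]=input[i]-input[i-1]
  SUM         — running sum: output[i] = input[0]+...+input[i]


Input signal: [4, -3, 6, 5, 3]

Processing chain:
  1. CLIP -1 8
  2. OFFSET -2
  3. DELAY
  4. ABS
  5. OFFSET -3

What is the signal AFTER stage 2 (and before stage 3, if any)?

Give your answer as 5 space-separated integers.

Input: [4, -3, 6, 5, 3]
Stage 1 (CLIP -1 8): clip(4,-1,8)=4, clip(-3,-1,8)=-1, clip(6,-1,8)=6, clip(5,-1,8)=5, clip(3,-1,8)=3 -> [4, -1, 6, 5, 3]
Stage 2 (OFFSET -2): 4+-2=2, -1+-2=-3, 6+-2=4, 5+-2=3, 3+-2=1 -> [2, -3, 4, 3, 1]

Answer: 2 -3 4 3 1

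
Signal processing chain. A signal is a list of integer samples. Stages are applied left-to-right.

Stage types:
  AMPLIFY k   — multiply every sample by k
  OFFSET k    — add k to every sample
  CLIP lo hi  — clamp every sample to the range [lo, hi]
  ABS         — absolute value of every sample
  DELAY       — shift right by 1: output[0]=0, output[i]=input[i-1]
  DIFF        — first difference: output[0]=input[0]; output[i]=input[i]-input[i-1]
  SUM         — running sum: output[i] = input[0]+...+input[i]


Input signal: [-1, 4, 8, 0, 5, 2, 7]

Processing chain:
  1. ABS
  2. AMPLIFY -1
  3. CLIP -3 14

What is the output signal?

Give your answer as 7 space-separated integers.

Answer: -1 -3 -3 0 -3 -2 -3

Derivation:
Input: [-1, 4, 8, 0, 5, 2, 7]
Stage 1 (ABS): |-1|=1, |4|=4, |8|=8, |0|=0, |5|=5, |2|=2, |7|=7 -> [1, 4, 8, 0, 5, 2, 7]
Stage 2 (AMPLIFY -1): 1*-1=-1, 4*-1=-4, 8*-1=-8, 0*-1=0, 5*-1=-5, 2*-1=-2, 7*-1=-7 -> [-1, -4, -8, 0, -5, -2, -7]
Stage 3 (CLIP -3 14): clip(-1,-3,14)=-1, clip(-4,-3,14)=-3, clip(-8,-3,14)=-3, clip(0,-3,14)=0, clip(-5,-3,14)=-3, clip(-2,-3,14)=-2, clip(-7,-3,14)=-3 -> [-1, -3, -3, 0, -3, -2, -3]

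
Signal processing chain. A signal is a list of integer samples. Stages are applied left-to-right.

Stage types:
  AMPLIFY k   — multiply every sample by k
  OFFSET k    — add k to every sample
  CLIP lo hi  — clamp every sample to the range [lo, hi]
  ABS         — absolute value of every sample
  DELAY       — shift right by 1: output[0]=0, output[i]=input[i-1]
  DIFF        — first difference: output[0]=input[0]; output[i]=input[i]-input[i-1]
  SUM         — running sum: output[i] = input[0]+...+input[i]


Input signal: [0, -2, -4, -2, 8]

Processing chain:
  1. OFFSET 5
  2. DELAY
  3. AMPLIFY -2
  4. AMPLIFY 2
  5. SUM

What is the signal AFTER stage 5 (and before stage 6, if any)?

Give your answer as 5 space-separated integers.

Input: [0, -2, -4, -2, 8]
Stage 1 (OFFSET 5): 0+5=5, -2+5=3, -4+5=1, -2+5=3, 8+5=13 -> [5, 3, 1, 3, 13]
Stage 2 (DELAY): [0, 5, 3, 1, 3] = [0, 5, 3, 1, 3] -> [0, 5, 3, 1, 3]
Stage 3 (AMPLIFY -2): 0*-2=0, 5*-2=-10, 3*-2=-6, 1*-2=-2, 3*-2=-6 -> [0, -10, -6, -2, -6]
Stage 4 (AMPLIFY 2): 0*2=0, -10*2=-20, -6*2=-12, -2*2=-4, -6*2=-12 -> [0, -20, -12, -4, -12]
Stage 5 (SUM): sum[0..0]=0, sum[0..1]=-20, sum[0..2]=-32, sum[0..3]=-36, sum[0..4]=-48 -> [0, -20, -32, -36, -48]

Answer: 0 -20 -32 -36 -48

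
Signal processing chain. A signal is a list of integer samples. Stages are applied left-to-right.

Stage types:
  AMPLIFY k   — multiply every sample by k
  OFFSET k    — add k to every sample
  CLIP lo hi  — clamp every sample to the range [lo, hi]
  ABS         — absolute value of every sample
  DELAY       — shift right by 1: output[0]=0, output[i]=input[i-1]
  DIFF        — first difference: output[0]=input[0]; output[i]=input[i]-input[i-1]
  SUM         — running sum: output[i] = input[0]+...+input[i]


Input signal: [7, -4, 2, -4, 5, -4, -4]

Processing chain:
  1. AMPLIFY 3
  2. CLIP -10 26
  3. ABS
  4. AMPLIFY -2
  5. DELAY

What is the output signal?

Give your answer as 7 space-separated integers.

Input: [7, -4, 2, -4, 5, -4, -4]
Stage 1 (AMPLIFY 3): 7*3=21, -4*3=-12, 2*3=6, -4*3=-12, 5*3=15, -4*3=-12, -4*3=-12 -> [21, -12, 6, -12, 15, -12, -12]
Stage 2 (CLIP -10 26): clip(21,-10,26)=21, clip(-12,-10,26)=-10, clip(6,-10,26)=6, clip(-12,-10,26)=-10, clip(15,-10,26)=15, clip(-12,-10,26)=-10, clip(-12,-10,26)=-10 -> [21, -10, 6, -10, 15, -10, -10]
Stage 3 (ABS): |21|=21, |-10|=10, |6|=6, |-10|=10, |15|=15, |-10|=10, |-10|=10 -> [21, 10, 6, 10, 15, 10, 10]
Stage 4 (AMPLIFY -2): 21*-2=-42, 10*-2=-20, 6*-2=-12, 10*-2=-20, 15*-2=-30, 10*-2=-20, 10*-2=-20 -> [-42, -20, -12, -20, -30, -20, -20]
Stage 5 (DELAY): [0, -42, -20, -12, -20, -30, -20] = [0, -42, -20, -12, -20, -30, -20] -> [0, -42, -20, -12, -20, -30, -20]

Answer: 0 -42 -20 -12 -20 -30 -20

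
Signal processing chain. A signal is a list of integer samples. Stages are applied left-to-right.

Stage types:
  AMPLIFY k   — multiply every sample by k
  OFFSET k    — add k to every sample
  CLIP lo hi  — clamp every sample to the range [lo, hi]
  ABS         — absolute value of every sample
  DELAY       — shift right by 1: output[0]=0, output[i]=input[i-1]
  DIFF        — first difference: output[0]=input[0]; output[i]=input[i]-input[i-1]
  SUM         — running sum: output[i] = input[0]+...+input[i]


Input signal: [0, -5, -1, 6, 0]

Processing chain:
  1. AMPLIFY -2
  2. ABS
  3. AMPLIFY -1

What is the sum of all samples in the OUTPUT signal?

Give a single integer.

Input: [0, -5, -1, 6, 0]
Stage 1 (AMPLIFY -2): 0*-2=0, -5*-2=10, -1*-2=2, 6*-2=-12, 0*-2=0 -> [0, 10, 2, -12, 0]
Stage 2 (ABS): |0|=0, |10|=10, |2|=2, |-12|=12, |0|=0 -> [0, 10, 2, 12, 0]
Stage 3 (AMPLIFY -1): 0*-1=0, 10*-1=-10, 2*-1=-2, 12*-1=-12, 0*-1=0 -> [0, -10, -2, -12, 0]
Output sum: -24

Answer: -24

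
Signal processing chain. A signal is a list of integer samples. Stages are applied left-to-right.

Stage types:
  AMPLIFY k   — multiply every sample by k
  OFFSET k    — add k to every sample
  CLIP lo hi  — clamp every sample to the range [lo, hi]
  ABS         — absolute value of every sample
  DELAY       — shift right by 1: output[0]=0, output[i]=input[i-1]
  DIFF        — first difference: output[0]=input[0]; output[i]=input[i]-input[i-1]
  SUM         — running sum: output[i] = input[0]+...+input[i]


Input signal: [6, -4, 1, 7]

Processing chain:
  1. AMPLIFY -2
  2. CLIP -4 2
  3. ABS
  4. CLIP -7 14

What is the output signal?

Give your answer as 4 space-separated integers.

Answer: 4 2 2 4

Derivation:
Input: [6, -4, 1, 7]
Stage 1 (AMPLIFY -2): 6*-2=-12, -4*-2=8, 1*-2=-2, 7*-2=-14 -> [-12, 8, -2, -14]
Stage 2 (CLIP -4 2): clip(-12,-4,2)=-4, clip(8,-4,2)=2, clip(-2,-4,2)=-2, clip(-14,-4,2)=-4 -> [-4, 2, -2, -4]
Stage 3 (ABS): |-4|=4, |2|=2, |-2|=2, |-4|=4 -> [4, 2, 2, 4]
Stage 4 (CLIP -7 14): clip(4,-7,14)=4, clip(2,-7,14)=2, clip(2,-7,14)=2, clip(4,-7,14)=4 -> [4, 2, 2, 4]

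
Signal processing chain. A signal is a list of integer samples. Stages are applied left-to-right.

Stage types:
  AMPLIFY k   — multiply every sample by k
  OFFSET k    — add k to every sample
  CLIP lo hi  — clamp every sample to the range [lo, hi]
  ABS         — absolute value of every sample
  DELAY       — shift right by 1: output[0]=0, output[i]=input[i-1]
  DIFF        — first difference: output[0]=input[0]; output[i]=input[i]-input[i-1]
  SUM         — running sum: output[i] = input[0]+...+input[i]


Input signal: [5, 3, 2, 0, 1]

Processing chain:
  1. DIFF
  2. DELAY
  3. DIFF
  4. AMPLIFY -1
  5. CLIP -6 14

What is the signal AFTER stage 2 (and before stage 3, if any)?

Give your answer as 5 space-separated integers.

Answer: 0 5 -2 -1 -2

Derivation:
Input: [5, 3, 2, 0, 1]
Stage 1 (DIFF): s[0]=5, 3-5=-2, 2-3=-1, 0-2=-2, 1-0=1 -> [5, -2, -1, -2, 1]
Stage 2 (DELAY): [0, 5, -2, -1, -2] = [0, 5, -2, -1, -2] -> [0, 5, -2, -1, -2]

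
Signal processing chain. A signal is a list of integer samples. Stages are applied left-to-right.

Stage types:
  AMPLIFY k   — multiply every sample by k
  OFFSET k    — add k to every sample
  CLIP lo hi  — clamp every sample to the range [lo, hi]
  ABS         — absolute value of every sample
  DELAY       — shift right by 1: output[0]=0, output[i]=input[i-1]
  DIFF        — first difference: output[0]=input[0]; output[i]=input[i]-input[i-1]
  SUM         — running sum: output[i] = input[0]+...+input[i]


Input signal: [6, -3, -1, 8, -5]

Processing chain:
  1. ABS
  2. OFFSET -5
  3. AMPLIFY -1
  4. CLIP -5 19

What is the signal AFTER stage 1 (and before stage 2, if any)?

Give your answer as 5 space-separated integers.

Answer: 6 3 1 8 5

Derivation:
Input: [6, -3, -1, 8, -5]
Stage 1 (ABS): |6|=6, |-3|=3, |-1|=1, |8|=8, |-5|=5 -> [6, 3, 1, 8, 5]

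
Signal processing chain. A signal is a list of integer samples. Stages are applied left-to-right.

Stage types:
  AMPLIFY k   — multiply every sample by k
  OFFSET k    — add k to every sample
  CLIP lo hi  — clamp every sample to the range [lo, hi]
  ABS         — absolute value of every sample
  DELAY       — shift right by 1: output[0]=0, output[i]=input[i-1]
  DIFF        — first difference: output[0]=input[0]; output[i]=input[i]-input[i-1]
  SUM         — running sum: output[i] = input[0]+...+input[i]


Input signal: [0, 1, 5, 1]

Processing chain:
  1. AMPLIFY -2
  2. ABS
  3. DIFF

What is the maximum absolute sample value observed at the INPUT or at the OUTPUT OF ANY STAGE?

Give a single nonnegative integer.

Input: [0, 1, 5, 1] (max |s|=5)
Stage 1 (AMPLIFY -2): 0*-2=0, 1*-2=-2, 5*-2=-10, 1*-2=-2 -> [0, -2, -10, -2] (max |s|=10)
Stage 2 (ABS): |0|=0, |-2|=2, |-10|=10, |-2|=2 -> [0, 2, 10, 2] (max |s|=10)
Stage 3 (DIFF): s[0]=0, 2-0=2, 10-2=8, 2-10=-8 -> [0, 2, 8, -8] (max |s|=8)
Overall max amplitude: 10

Answer: 10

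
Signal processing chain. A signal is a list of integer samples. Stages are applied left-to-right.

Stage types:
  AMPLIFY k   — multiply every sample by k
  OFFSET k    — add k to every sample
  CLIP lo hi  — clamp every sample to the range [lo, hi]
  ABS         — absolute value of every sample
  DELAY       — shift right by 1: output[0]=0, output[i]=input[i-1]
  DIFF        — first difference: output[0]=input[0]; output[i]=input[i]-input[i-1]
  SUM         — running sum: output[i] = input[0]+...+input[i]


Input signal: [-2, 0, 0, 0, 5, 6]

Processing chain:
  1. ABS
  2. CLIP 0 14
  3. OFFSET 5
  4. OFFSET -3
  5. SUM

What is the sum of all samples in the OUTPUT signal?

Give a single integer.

Answer: 70

Derivation:
Input: [-2, 0, 0, 0, 5, 6]
Stage 1 (ABS): |-2|=2, |0|=0, |0|=0, |0|=0, |5|=5, |6|=6 -> [2, 0, 0, 0, 5, 6]
Stage 2 (CLIP 0 14): clip(2,0,14)=2, clip(0,0,14)=0, clip(0,0,14)=0, clip(0,0,14)=0, clip(5,0,14)=5, clip(6,0,14)=6 -> [2, 0, 0, 0, 5, 6]
Stage 3 (OFFSET 5): 2+5=7, 0+5=5, 0+5=5, 0+5=5, 5+5=10, 6+5=11 -> [7, 5, 5, 5, 10, 11]
Stage 4 (OFFSET -3): 7+-3=4, 5+-3=2, 5+-3=2, 5+-3=2, 10+-3=7, 11+-3=8 -> [4, 2, 2, 2, 7, 8]
Stage 5 (SUM): sum[0..0]=4, sum[0..1]=6, sum[0..2]=8, sum[0..3]=10, sum[0..4]=17, sum[0..5]=25 -> [4, 6, 8, 10, 17, 25]
Output sum: 70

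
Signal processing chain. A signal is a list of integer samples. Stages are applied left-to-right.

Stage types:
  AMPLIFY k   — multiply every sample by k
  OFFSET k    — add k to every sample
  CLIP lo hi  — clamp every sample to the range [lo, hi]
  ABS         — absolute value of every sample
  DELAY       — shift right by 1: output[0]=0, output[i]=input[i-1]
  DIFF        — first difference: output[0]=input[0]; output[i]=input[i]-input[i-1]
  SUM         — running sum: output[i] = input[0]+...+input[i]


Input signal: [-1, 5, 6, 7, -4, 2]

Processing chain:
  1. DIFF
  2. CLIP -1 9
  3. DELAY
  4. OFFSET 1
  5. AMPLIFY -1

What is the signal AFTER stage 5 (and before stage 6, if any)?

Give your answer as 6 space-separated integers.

Answer: -1 0 -7 -2 -2 0

Derivation:
Input: [-1, 5, 6, 7, -4, 2]
Stage 1 (DIFF): s[0]=-1, 5--1=6, 6-5=1, 7-6=1, -4-7=-11, 2--4=6 -> [-1, 6, 1, 1, -11, 6]
Stage 2 (CLIP -1 9): clip(-1,-1,9)=-1, clip(6,-1,9)=6, clip(1,-1,9)=1, clip(1,-1,9)=1, clip(-11,-1,9)=-1, clip(6,-1,9)=6 -> [-1, 6, 1, 1, -1, 6]
Stage 3 (DELAY): [0, -1, 6, 1, 1, -1] = [0, -1, 6, 1, 1, -1] -> [0, -1, 6, 1, 1, -1]
Stage 4 (OFFSET 1): 0+1=1, -1+1=0, 6+1=7, 1+1=2, 1+1=2, -1+1=0 -> [1, 0, 7, 2, 2, 0]
Stage 5 (AMPLIFY -1): 1*-1=-1, 0*-1=0, 7*-1=-7, 2*-1=-2, 2*-1=-2, 0*-1=0 -> [-1, 0, -7, -2, -2, 0]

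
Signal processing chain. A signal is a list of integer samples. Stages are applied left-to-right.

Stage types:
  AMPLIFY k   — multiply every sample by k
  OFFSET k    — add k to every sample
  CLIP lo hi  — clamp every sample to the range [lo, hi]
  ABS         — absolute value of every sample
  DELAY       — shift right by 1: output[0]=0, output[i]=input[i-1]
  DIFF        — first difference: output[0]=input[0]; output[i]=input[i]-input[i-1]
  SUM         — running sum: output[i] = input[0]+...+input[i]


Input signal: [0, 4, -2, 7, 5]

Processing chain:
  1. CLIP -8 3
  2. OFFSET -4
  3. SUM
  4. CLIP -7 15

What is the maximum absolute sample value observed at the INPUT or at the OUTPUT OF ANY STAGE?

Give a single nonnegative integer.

Answer: 13

Derivation:
Input: [0, 4, -2, 7, 5] (max |s|=7)
Stage 1 (CLIP -8 3): clip(0,-8,3)=0, clip(4,-8,3)=3, clip(-2,-8,3)=-2, clip(7,-8,3)=3, clip(5,-8,3)=3 -> [0, 3, -2, 3, 3] (max |s|=3)
Stage 2 (OFFSET -4): 0+-4=-4, 3+-4=-1, -2+-4=-6, 3+-4=-1, 3+-4=-1 -> [-4, -1, -6, -1, -1] (max |s|=6)
Stage 3 (SUM): sum[0..0]=-4, sum[0..1]=-5, sum[0..2]=-11, sum[0..3]=-12, sum[0..4]=-13 -> [-4, -5, -11, -12, -13] (max |s|=13)
Stage 4 (CLIP -7 15): clip(-4,-7,15)=-4, clip(-5,-7,15)=-5, clip(-11,-7,15)=-7, clip(-12,-7,15)=-7, clip(-13,-7,15)=-7 -> [-4, -5, -7, -7, -7] (max |s|=7)
Overall max amplitude: 13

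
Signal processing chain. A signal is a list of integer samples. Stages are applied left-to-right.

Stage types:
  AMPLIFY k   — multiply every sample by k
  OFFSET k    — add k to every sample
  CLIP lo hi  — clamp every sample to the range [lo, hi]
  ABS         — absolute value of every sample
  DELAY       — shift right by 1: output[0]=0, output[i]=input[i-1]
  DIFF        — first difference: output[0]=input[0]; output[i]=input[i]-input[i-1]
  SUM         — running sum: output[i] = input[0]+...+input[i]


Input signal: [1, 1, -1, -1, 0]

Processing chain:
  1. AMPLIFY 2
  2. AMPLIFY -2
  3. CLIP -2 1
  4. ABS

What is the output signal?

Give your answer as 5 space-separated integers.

Answer: 2 2 1 1 0

Derivation:
Input: [1, 1, -1, -1, 0]
Stage 1 (AMPLIFY 2): 1*2=2, 1*2=2, -1*2=-2, -1*2=-2, 0*2=0 -> [2, 2, -2, -2, 0]
Stage 2 (AMPLIFY -2): 2*-2=-4, 2*-2=-4, -2*-2=4, -2*-2=4, 0*-2=0 -> [-4, -4, 4, 4, 0]
Stage 3 (CLIP -2 1): clip(-4,-2,1)=-2, clip(-4,-2,1)=-2, clip(4,-2,1)=1, clip(4,-2,1)=1, clip(0,-2,1)=0 -> [-2, -2, 1, 1, 0]
Stage 4 (ABS): |-2|=2, |-2|=2, |1|=1, |1|=1, |0|=0 -> [2, 2, 1, 1, 0]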